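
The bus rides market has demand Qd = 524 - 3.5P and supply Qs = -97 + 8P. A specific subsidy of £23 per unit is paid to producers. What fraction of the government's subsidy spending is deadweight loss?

DWL / government spending = 28/391

Pre-subsidy: 524 - 3.5P = -97 + 8P gives P* = 54, Q* = 335.
With the subsidy, sellers receive Ps = Pb + 23 for each unit, where Pb is the price buyers pay.
Supply in terms of Pb becomes Qs = -97 + 8(Pb + 23) = 87 + 8Pb. Setting this equal to demand: 524 - 3.5Pb = 87 + 8Pb, so Pb = 38.
Sellers receive Ps = 38 + 23 = 61; Q' = 524 − 3.5·38 = 391.
ΔCS = ½(335 + 391)(54 − 38) = 5808; ΔPS = ½(335 + 391)(61 − 54) = 2541.
Government spending = 23 × 391 = 8993.
DWL = ½ × 23 × (391 − 335) = 644; fraction = 644 / 8993 = 28/391.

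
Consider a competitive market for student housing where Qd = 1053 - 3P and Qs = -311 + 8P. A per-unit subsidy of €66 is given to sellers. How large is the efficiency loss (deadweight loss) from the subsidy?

Pre-subsidy: 1053 - 3P = -311 + 8P gives P* = 124, Q* = 681.
With the subsidy, sellers receive Ps = Pb + 66 for each unit, where Pb is the price buyers pay.
Supply in terms of Pb becomes Qs = -311 + 8(Pb + 66) = 217 + 8Pb. Setting this equal to demand: 1053 - 3Pb = 217 + 8Pb, so Pb = 76.
Sellers receive Ps = 76 + 66 = 142; Q' = 1053 − 3·76 = 825.
The subsidy expands output by 825 − 681 = 144 past the efficient level; on those units the gap between marginal cost and willingness to pay runs from 0 up to 66.
DWL = ½ × 66 × 144 = 4752.

Deadweight loss = €4752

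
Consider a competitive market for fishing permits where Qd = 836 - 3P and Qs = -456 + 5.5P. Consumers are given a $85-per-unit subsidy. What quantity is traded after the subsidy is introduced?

Pre-subsidy: 836 - 3P = -456 + 5.5P gives P* = 152, Q* = 380.
With the rebate, buyers effectively pay Pb = Ps − 85, where Ps is the price sellers receive.
Demand in terms of Ps becomes Qd = 836 − 3(Ps − 85) = 1091 - 3Ps. Setting this equal to supply: 1091 - 3Ps = -456 + 5.5Ps, so Ps = 182.
Buyers pay Pb = 182 − 85 = 97; Q' = -456 + 5.5·182 = 545.

Q' = 545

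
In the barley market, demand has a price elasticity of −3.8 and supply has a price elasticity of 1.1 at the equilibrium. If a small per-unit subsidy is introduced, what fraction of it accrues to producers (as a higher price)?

Producer share = 38/49

For a small subsidy around the equilibrium, the benefit split depends on the relative slopes, which at a point are proportional to the elasticities.
Buyer share = εs/(εs + |εd|) = 1.1/(1.1 + 3.8) = 11/49; seller share = |εd|/(εs + |εd|) = 38/49.
So producers capture 38/49 of the subsidy.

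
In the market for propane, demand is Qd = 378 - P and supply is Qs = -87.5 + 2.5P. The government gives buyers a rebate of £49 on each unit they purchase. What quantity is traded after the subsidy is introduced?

Pre-subsidy: 378 - P = -87.5 + 2.5P gives P* = 133, Q* = 245.
With the rebate, buyers effectively pay Pb = Ps − 49, where Ps is the price sellers receive.
Demand in terms of Ps becomes Qd = 378 − 1(Ps − 49) = 427 - Ps. Setting this equal to supply: 427 - Ps = -87.5 + 2.5Ps, so Ps = 147.
Buyers pay Pb = 147 − 49 = 98; Q' = -87.5 + 2.5·147 = 280.

Q' = 280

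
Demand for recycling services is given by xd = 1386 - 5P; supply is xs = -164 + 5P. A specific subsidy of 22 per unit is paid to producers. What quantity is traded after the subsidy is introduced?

x' = 666

Pre-subsidy: 1386 - 5P = -164 + 5P gives P* = 155, x* = 611.
With the subsidy, sellers receive Ps = Pb + 22 for each unit, where Pb is the price buyers pay.
Supply in terms of Pb becomes xs = -164 + 5(Pb + 22) = -54 + 5Pb. Setting this equal to demand: 1386 - 5Pb = -54 + 5Pb, so Pb = 144.
Sellers receive Ps = 144 + 22 = 166; x' = 1386 − 5·144 = 666.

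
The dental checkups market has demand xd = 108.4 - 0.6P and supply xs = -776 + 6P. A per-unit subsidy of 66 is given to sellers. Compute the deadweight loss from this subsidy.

Pre-subsidy: 108.4 - 0.6P = -776 + 6P gives P* = 134, x* = 28.
With the subsidy, sellers receive Ps = Pb + 66 for each unit, where Pb is the price buyers pay.
Supply in terms of Pb becomes xs = -776 + 6(Pb + 66) = -380 + 6Pb. Setting this equal to demand: 108.4 - 0.6Pb = -380 + 6Pb, so Pb = 74.
Sellers receive Ps = 74 + 66 = 140; x' = 108.4 − 0.6·74 = 64.
The subsidy expands output by 64 − 28 = 36 past the efficient level; on those units the gap between marginal cost and willingness to pay runs from 0 up to 66.
DWL = ½ × 66 × 36 = 1188.

Deadweight loss = 1188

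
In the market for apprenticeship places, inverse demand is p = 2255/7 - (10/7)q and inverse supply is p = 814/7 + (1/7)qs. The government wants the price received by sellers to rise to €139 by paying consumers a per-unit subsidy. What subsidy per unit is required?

Required subsidy s = €44 per unit

At a seller price of 139, quantity supplied is -814 + 7·139 = 159.
Buyers absorb 159 only when they pay pb = 2255/7 − (10/7)·159 = 95.
s = ps − pb = 139 − 95 = 44.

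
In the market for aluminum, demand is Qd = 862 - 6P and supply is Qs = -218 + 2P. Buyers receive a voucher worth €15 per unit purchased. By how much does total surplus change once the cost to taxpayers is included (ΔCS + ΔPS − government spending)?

Pre-subsidy: 862 - 6P = -218 + 2P gives P* = 135, Q* = 52.
With the rebate, buyers effectively pay Pb = Ps − 15, where Ps is the price sellers receive.
Demand in terms of Ps becomes Qd = 862 − 6(Ps − 15) = 952 - 6Ps. Setting this equal to supply: 952 - 6Ps = -218 + 2Ps, so Ps = 146.25.
Buyers pay Pb = 146.25 − 15 = 131.25; Q' = -218 + 2·146.25 = 74.5.
ΔCS = ½(52 + 74.5)(135 − 131.25) = 237.1875; ΔPS = ½(52 + 74.5)(146.25 − 135) = 711.5625.
Government spending = 15 × 74.5 = 1117.5.
Net change = 237.1875 + 711.5625 − 1117.5 = -168.75. The loss equals the DWL triangle ½·15·22.5.

Net change in total surplus = -€168.75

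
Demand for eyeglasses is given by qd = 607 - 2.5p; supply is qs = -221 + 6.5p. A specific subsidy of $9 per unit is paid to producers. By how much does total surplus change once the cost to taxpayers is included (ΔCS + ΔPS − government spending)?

Pre-subsidy: 607 - 2.5p = -221 + 6.5p gives p* = 92, q* = 377.
With the subsidy, sellers receive ps = pb + 9 for each unit, where pb is the price buyers pay.
Supply in terms of pb becomes qs = -221 + 6.5(pb + 9) = -162.5 + 6.5pb. Setting this equal to demand: 607 - 2.5pb = -162.5 + 6.5pb, so pb = 85.5.
Sellers receive ps = 85.5 + 9 = 94.5; q' = 607 − 2.5·85.5 = 393.25.
ΔCS = ½(377 + 393.25)(92 − 85.5) = 2503.3125; ΔPS = ½(377 + 393.25)(94.5 − 92) = 962.8125.
Government spending = 9 × 393.25 = 3539.25.
Net change = 2503.3125 + 962.8125 − 3539.25 = -73.125. The loss equals the DWL triangle ½·9·16.25.

Net change in total surplus = -$73.125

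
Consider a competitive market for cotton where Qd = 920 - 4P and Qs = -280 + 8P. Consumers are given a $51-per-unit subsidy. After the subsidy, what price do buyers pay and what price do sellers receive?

Pre-subsidy: 920 - 4P = -280 + 8P gives P* = 100, Q* = 520.
With the rebate, buyers effectively pay Pb = Ps − 51, where Ps is the price sellers receive.
Demand in terms of Ps becomes Qd = 920 − 4(Ps − 51) = 1124 - 4Ps. Setting this equal to supply: 1124 - 4Ps = -280 + 8Ps, so Ps = 117.
Buyers pay Pb = 117 − 51 = 66; Q' = -280 + 8·117 = 656.

Buyers pay $66; sellers receive $117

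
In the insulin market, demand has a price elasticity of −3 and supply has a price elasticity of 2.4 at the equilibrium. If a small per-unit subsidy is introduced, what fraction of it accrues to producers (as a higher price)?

Producer share = 5/9

For a small subsidy around the equilibrium, the benefit split depends on the relative slopes, which at a point are proportional to the elasticities.
Buyer share = εs/(εs + |εd|) = 2.4/(2.4 + 3) = 4/9; seller share = |εd|/(εs + |εd|) = 5/9.
So producers capture 5/9 of the subsidy.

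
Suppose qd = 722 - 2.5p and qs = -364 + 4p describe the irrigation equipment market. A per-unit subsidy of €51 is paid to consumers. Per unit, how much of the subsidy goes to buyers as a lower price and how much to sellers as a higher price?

Buyers gain 408/13 per unit; sellers gain 255/13 per unit

Pre-subsidy: 722 - 2.5p = -364 + 4p gives p* = 2172/13, q* = 3956/13.
With the rebate, buyers effectively pay pb = ps − 51, where ps is the price sellers receive.
Demand in terms of ps becomes qd = 722 − 2.5(ps − 51) = 849.5 - 2.5ps. Setting this equal to supply: 849.5 - 2.5ps = -364 + 4ps, so ps = 2427/13.
Buyers pay pb = 2427/13 − 51 = 1764/13; q' = -364 + 4·(2427/13) = 4976/13.
Buyers' price falls by p* − pb = 2172/13 − 1764/13 = 408/13; sellers' price rises by ps − p* = 2427/13 − 2172/13 = 255/13.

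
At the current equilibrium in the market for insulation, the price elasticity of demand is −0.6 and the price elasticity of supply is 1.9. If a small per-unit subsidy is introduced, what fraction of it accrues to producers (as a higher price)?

For a small subsidy around the equilibrium, the benefit split depends on the relative slopes, which at a point are proportional to the elasticities.
Buyer share = εs/(εs + |εd|) = 1.9/(1.9 + 0.6) = 0.76; seller share = |εd|/(εs + |εd|) = 0.24.
So producers capture 0.24 of the subsidy.

Producer share = 0.24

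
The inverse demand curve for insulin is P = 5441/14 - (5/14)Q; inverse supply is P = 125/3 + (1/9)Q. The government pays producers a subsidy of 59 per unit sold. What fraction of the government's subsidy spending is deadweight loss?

DWL / government spending = 21/289

Pre-subsidy: 5441/14 - (5/14)Q = 125/3 + (1/9)Q gives Q* = 741 and P* = 124.
With the subsidy, sellers receive Ps = Pb + 59 for each unit, where Pb is the price buyers pay.
On the curves, Pb = 5441/14 - (5/14)Q and Ps = 125/3 + (1/9)Q; the wedge Ps − Pb = 59 gives 125/3 + (1/9)Q − (5441/14 - (5/14)Q) = 59, so Q' = 867.
Then Pb = 5441/14 − (5/14)·867 = 79 and Ps = 125/3 + (1/9)·867 = 138.
ΔCS = ½(741 + 867)(124 − 79) = 36180; ΔPS = ½(741 + 867)(138 − 124) = 11256.
Government spending = 59 × 867 = 51153.
DWL = ½ × 59 × (867 − 741) = 3717; fraction = 3717 / 51153 = 21/289.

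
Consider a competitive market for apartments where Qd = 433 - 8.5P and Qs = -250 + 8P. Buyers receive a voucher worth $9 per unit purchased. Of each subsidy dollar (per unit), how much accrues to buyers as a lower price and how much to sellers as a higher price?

Buyers gain 48/11 per unit; sellers gain 51/11 per unit

Pre-subsidy: 433 - 8.5P = -250 + 8P gives P* = 1366/33, Q* = 2678/33.
With the rebate, buyers effectively pay Pb = Ps − 9, where Ps is the price sellers receive.
Demand in terms of Ps becomes Qd = 433 − 8.5(Ps − 9) = 509.5 - 8.5Ps. Setting this equal to supply: 509.5 - 8.5Ps = -250 + 8Ps, so Ps = 1519/33.
Buyers pay Pb = 1519/33 − 9 = 1222/33; Q' = -250 + 8·(1519/33) = 3902/33.
Buyers' price falls by P* − Pb = 1366/33 − 1222/33 = 48/11; sellers' price rises by Ps − P* = 1519/33 − 1366/33 = 51/11.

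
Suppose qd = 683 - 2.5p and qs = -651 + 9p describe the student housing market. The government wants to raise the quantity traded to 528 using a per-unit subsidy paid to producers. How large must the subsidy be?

At q = 528, invert demand for the buyer price: pb = (683 − 528)/2.5 = 62; invert supply for the seller price: ps = (528 − (-651))/9 = 131.
The subsidy must fill the gap: s = ps − pb = 131 − 62 = 69.

Required subsidy s = 69 per unit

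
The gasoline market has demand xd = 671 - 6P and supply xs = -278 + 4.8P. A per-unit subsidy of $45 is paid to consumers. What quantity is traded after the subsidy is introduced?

x' = 2374/9

Pre-subsidy: 671 - 6P = -278 + 4.8P gives P* = 4745/54, x* = 1294/9.
With the rebate, buyers effectively pay Pb = Ps − 45, where Ps is the price sellers receive.
Demand in terms of Ps becomes xd = 671 − 6(Ps − 45) = 941 - 6Ps. Setting this equal to supply: 941 - 6Ps = -278 + 4.8Ps, so Ps = 6095/54.
Buyers pay Pb = 6095/54 − 45 = 3665/54; x' = -278 + 4.8·(6095/54) = 2374/9.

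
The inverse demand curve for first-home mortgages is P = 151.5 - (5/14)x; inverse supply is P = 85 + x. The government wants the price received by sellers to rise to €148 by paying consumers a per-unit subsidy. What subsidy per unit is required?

Required subsidy s = €19 per unit

At a seller price of 148, quantity supplied is -85 + 1·148 = 63.
Buyers absorb 63 only when they pay Pb = 151.5 − (5/14)·63 = 129.
s = Ps − Pb = 148 − 129 = 19.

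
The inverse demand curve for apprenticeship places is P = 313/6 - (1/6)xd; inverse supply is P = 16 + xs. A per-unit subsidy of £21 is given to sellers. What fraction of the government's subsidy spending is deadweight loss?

Pre-subsidy: 313/6 - (1/6)x = 16 + x gives x* = 31 and P* = 47.
With the subsidy, sellers receive Ps = Pb + 21 for each unit, where Pb is the price buyers pay.
On the curves, Pb = 313/6 - (1/6)x and Ps = 16 + x; the wedge Ps − Pb = 21 gives 16 + x − (313/6 - (1/6)x) = 21, so x' = 49.
Then Pb = 313/6 − (1/6)·49 = 44 and Ps = 16 + 1·49 = 65.
ΔCS = ½(31 + 49)(47 − 44) = 120; ΔPS = ½(31 + 49)(65 − 47) = 720.
Government spending = 21 × 49 = 1029.
DWL = ½ × 21 × (49 − 31) = 189; fraction = 189 / 1029 = 9/49.

DWL / government spending = 9/49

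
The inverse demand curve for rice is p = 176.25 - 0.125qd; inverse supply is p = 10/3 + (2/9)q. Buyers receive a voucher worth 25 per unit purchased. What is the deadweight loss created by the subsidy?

Pre-subsidy: 176.25 - 0.125q = 10/3 + (2/9)q gives q* = 498 and p* = 114.
With the rebate, buyers effectively pay pb = ps − 25, where ps is the price sellers receive.
On the curves, pb = 176.25 - 0.125q and ps = 10/3 + (2/9)q; the wedge ps − pb = 25 gives 10/3 + (2/9)q − (176.25 - 0.125q) = 25, so q' = 570.
Then pb = 176.25 − 0.125·570 = 105 and ps = 10/3 + (2/9)·570 = 130.
The subsidy expands output by 570 − 498 = 72 past the efficient level; on those units the gap between marginal cost and willingness to pay runs from 0 up to 25.
DWL = ½ × 25 × 72 = 900.

Deadweight loss = 900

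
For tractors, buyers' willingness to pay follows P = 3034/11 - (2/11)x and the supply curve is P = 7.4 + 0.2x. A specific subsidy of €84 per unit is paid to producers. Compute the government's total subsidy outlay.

Government cost = €77532

Pre-subsidy: 3034/11 - (2/11)x = 7.4 + 0.2x gives x* = 703 and P* = 148.
With the subsidy, sellers receive Ps = Pb + 84 for each unit, where Pb is the price buyers pay.
On the curves, Pb = 3034/11 - (2/11)x and Ps = 7.4 + 0.2x; the wedge Ps − Pb = 84 gives 7.4 + 0.2x − (3034/11 - (2/11)x) = 84, so x' = 923.
Then Pb = 3034/11 − (2/11)·923 = 108 and Ps = 7.4 + 0.2·923 = 192.
Government outlay = subsidy × quantity = 84 × 923 = 77532.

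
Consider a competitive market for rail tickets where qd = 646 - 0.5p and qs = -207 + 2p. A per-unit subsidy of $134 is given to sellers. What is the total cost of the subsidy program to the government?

Government cost = $70886

Pre-subsidy: 646 - 0.5p = -207 + 2p gives p* = 341.2, q* = 475.4.
With the subsidy, sellers receive ps = pb + 134 for each unit, where pb is the price buyers pay.
Supply in terms of pb becomes qs = -207 + 2(pb + 134) = 61 + 2pb. Setting this equal to demand: 646 - 0.5pb = 61 + 2pb, so pb = 234.
Sellers receive ps = 234 + 134 = 368; q' = 646 − 0.5·234 = 529.
Government outlay = subsidy × quantity = 134 × 529 = 70886.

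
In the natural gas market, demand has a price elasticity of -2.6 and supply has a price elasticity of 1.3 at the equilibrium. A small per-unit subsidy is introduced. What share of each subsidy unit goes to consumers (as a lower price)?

Consumer share = 1/3

For a small subsidy around the equilibrium, the benefit split depends on the relative slopes, which at a point are proportional to the elasticities.
Buyer share = εs/(εs + |εd|) = 1.3/(1.3 + 2.6) = 1/3; seller share = |εd|/(εs + |εd|) = 2/3.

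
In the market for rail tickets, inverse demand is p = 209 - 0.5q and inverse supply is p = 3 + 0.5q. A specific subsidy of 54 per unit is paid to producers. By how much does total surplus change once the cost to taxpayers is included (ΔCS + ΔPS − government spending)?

Net change in total surplus = -1458

Pre-subsidy: 209 - 0.5q = 3 + 0.5q gives q* = 206 and p* = 106.
With the subsidy, sellers receive ps = pb + 54 for each unit, where pb is the price buyers pay.
On the curves, pb = 209 - 0.5q and ps = 3 + 0.5q; the wedge ps − pb = 54 gives 3 + 0.5q − (209 - 0.5q) = 54, so q' = 260.
Then pb = 209 − 0.5·260 = 79 and ps = 3 + 0.5·260 = 133.
ΔCS = ½(206 + 260)(106 − 79) = 6291; ΔPS = ½(206 + 260)(133 − 106) = 6291.
Government spending = 54 × 260 = 14040.
Net change = 6291 + 6291 − 14040 = -1458. The loss equals the DWL triangle ½·54·54.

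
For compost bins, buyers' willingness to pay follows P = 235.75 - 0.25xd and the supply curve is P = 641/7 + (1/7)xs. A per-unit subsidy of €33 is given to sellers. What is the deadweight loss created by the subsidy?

Deadweight loss = €1386

Pre-subsidy: 235.75 - 0.25x = 641/7 + (1/7)x gives x* = 367 and P* = 144.
With the subsidy, sellers receive Ps = Pb + 33 for each unit, where Pb is the price buyers pay.
On the curves, Pb = 235.75 - 0.25x and Ps = 641/7 + (1/7)x; the wedge Ps − Pb = 33 gives 641/7 + (1/7)x − (235.75 - 0.25x) = 33, so x' = 451.
Then Pb = 235.75 − 0.25·451 = 123 and Ps = 641/7 + (1/7)·451 = 156.
The subsidy expands output by 451 − 367 = 84 past the efficient level; on those units the gap between marginal cost and willingness to pay runs from 0 up to 33.
DWL = ½ × 33 × 84 = 1386.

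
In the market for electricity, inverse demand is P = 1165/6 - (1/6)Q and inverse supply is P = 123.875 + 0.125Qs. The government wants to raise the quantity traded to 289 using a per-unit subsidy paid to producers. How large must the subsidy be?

Required subsidy s = 14 per unit

At Q = 289, from the demand curve buyers pay Pb = 1165/6 − (1/6)·289 = 146; from the supply curve sellers need Ps = 123.875 + 0.125·289 = 160.
The subsidy must fill the gap: s = Ps − Pb = 160 − 146 = 14.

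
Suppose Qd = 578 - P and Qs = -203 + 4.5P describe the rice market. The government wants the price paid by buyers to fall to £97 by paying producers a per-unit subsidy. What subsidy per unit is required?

At a buyer price of 97, quantity demanded is 578 − 1·97 = 481.
Sellers supply 481 only when they receive Ps with -203 + 4.5·Ps = 481, i.e. Ps = 152.
s = Ps − Pb = 152 − 97 = 55.

Required subsidy s = £55 per unit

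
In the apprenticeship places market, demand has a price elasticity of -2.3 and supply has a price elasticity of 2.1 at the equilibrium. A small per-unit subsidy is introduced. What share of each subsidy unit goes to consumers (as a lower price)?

For a small subsidy around the equilibrium, the benefit split depends on the relative slopes, which at a point are proportional to the elasticities.
Buyer share = εs/(εs + |εd|) = 2.1/(2.1 + 2.3) = 21/44; seller share = |εd|/(εs + |εd|) = 23/44.

Consumer share = 21/44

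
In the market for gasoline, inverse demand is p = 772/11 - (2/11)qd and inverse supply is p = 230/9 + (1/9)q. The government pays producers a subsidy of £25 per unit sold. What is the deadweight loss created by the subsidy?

Pre-subsidy: 772/11 - (2/11)q = 230/9 + (1/9)q gives q* = 4418/29 and p* = 1232/29.
With the subsidy, sellers receive ps = pb + 25 for each unit, where pb is the price buyers pay.
On the curves, pb = 772/11 - (2/11)q and ps = 230/9 + (1/9)q; the wedge ps − pb = 25 gives 230/9 + (1/9)q − (772/11 - (2/11)q) = 25, so q' = 6893/29.
Then pb = 772/11 − (2/11)·(6893/29) = 782/29 and ps = 230/9 + (1/9)·(6893/29) = 1507/29.
The subsidy expands output by 6893/29 − 4418/29 = 2475/29 past the efficient level; on those units the gap between marginal cost and willingness to pay runs from 0 up to 25.
DWL = ½ × 25 × 2475/29 = 61875/58.

Deadweight loss = 61875/58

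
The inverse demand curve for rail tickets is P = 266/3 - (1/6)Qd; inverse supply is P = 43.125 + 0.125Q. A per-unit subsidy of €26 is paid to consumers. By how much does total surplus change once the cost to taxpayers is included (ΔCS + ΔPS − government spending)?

Pre-subsidy: 266/3 - (1/6)Q = 43.125 + 0.125Q gives Q* = 1093/7 and P* = 877/14.
With the rebate, buyers effectively pay Pb = Ps − 26, where Ps is the price sellers receive.
On the curves, Pb = 266/3 - (1/6)Q and Ps = 43.125 + 0.125Q; the wedge Ps − Pb = 26 gives 43.125 + 0.125Q − (266/3 - (1/6)Q) = 26, so Q' = 1717/7.
Then Pb = 266/3 − (1/6)·(1717/7) = 669/14 and Ps = 43.125 + 0.125·(1717/7) = 1033/14.
ΔCS = ½(1093/7 + 1717/7)(877/14 − 669/14) = 146120/49; ΔPS = ½(1093/7 + 1717/7)(1033/14 − 877/14) = 109590/49.
Government spending = 26 × 1717/7 = 44642/7.
Net change = 146120/49 + 109590/49 − 44642/7 = -8112/7. The loss equals the DWL triangle ½·26·624/7.

Net change in total surplus = -8112/7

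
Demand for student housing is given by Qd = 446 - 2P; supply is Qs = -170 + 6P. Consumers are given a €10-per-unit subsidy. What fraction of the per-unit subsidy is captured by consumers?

Pre-subsidy: 446 - 2P = -170 + 6P gives P* = 77, Q* = 292.
With the rebate, buyers effectively pay Pb = Ps − 10, where Ps is the price sellers receive.
Demand in terms of Ps becomes Qd = 446 − 2(Ps − 10) = 466 - 2Ps. Setting this equal to supply: 466 - 2Ps = -170 + 6Ps, so Ps = 79.5.
Buyers pay Pb = 79.5 − 10 = 69.5; Q' = -170 + 6·79.5 = 307.
Buyers' price falls by P* − Pb = 77 − 69.5 = 7.5; sellers' price rises by Ps − P* = 79.5 − 77 = 2.5.
So consumers capture 7.5/10 = 0.75 of each unit of subsidy.

Consumer share = 0.75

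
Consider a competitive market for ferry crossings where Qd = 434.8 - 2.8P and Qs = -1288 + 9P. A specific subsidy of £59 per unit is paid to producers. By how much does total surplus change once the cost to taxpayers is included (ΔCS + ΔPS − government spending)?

Pre-subsidy: 434.8 - 2.8P = -1288 + 9P gives P* = 146, Q* = 26.
With the subsidy, sellers receive Ps = Pb + 59 for each unit, where Pb is the price buyers pay.
Supply in terms of Pb becomes Qs = -1288 + 9(Pb + 59) = -757 + 9Pb. Setting this equal to demand: 434.8 - 2.8Pb = -757 + 9Pb, so Pb = 101.
Sellers receive Ps = 101 + 59 = 160; Q' = 434.8 − 2.8·101 = 152.
ΔCS = ½(26 + 152)(146 − 101) = 4005; ΔPS = ½(26 + 152)(160 − 146) = 1246.
Government spending = 59 × 152 = 8968.
Net change = 4005 + 1246 − 8968 = -3717. The loss equals the DWL triangle ½·59·126.

Net change in total surplus = -£3717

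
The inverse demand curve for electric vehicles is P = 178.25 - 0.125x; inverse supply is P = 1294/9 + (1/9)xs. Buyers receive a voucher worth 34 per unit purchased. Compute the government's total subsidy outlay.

Government cost = 9860

Pre-subsidy: 178.25 - 0.125x = 1294/9 + (1/9)x gives x* = 146 and P* = 160.
With the rebate, buyers effectively pay Pb = Ps − 34, where Ps is the price sellers receive.
On the curves, Pb = 178.25 - 0.125x and Ps = 1294/9 + (1/9)x; the wedge Ps − Pb = 34 gives 1294/9 + (1/9)x − (178.25 - 0.125x) = 34, so x' = 290.
Then Pb = 178.25 − 0.125·290 = 142 and Ps = 1294/9 + (1/9)·290 = 176.
Government outlay = subsidy × quantity = 34 × 290 = 9860.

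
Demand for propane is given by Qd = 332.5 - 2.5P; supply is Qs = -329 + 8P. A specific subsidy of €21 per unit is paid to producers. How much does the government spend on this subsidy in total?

Pre-subsidy: 332.5 - 2.5P = -329 + 8P gives P* = 63, Q* = 175.
With the subsidy, sellers receive Ps = Pb + 21 for each unit, where Pb is the price buyers pay.
Supply in terms of Pb becomes Qs = -329 + 8(Pb + 21) = -161 + 8Pb. Setting this equal to demand: 332.5 - 2.5Pb = -161 + 8Pb, so Pb = 47.
Sellers receive Ps = 47 + 21 = 68; Q' = 332.5 − 2.5·47 = 215.
Government outlay = subsidy × quantity = 21 × 215 = 4515.

Government cost = €4515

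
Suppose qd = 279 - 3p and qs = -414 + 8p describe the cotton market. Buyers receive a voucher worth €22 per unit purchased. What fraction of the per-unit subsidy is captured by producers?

Producer share = 3/11

Pre-subsidy: 279 - 3p = -414 + 8p gives p* = 63, q* = 90.
With the rebate, buyers effectively pay pb = ps − 22, where ps is the price sellers receive.
Demand in terms of ps becomes qd = 279 − 3(ps − 22) = 345 - 3ps. Setting this equal to supply: 345 - 3ps = -414 + 8ps, so ps = 69.
Buyers pay pb = 69 − 22 = 47; q' = -414 + 8·69 = 138.
Buyers' price falls by p* − pb = 63 − 47 = 16; sellers' price rises by ps − p* = 69 − 63 = 6.
So producers capture 6/22 = 3/11 of each unit of subsidy.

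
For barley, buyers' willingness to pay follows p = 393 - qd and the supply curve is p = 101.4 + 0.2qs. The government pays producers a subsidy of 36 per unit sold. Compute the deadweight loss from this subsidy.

Deadweight loss = 540

Pre-subsidy: 393 - q = 101.4 + 0.2q gives q* = 243 and p* = 150.
With the subsidy, sellers receive ps = pb + 36 for each unit, where pb is the price buyers pay.
On the curves, pb = 393 - q and ps = 101.4 + 0.2q; the wedge ps − pb = 36 gives 101.4 + 0.2q − (393 - q) = 36, so q' = 273.
Then pb = 393 − 1·273 = 120 and ps = 101.4 + 0.2·273 = 156.
The subsidy expands output by 273 − 243 = 30 past the efficient level; on those units the gap between marginal cost and willingness to pay runs from 0 up to 36.
DWL = ½ × 36 × 30 = 540.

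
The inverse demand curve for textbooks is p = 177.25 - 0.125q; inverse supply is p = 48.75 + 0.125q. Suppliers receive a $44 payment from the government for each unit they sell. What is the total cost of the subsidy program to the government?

Pre-subsidy: 177.25 - 0.125q = 48.75 + 0.125q gives q* = 514 and p* = 113.
With the subsidy, sellers receive ps = pb + 44 for each unit, where pb is the price buyers pay.
On the curves, pb = 177.25 - 0.125q and ps = 48.75 + 0.125q; the wedge ps − pb = 44 gives 48.75 + 0.125q − (177.25 - 0.125q) = 44, so q' = 690.
Then pb = 177.25 − 0.125·690 = 91 and ps = 48.75 + 0.125·690 = 135.
Government outlay = subsidy × quantity = 44 × 690 = 30360.

Government cost = $30360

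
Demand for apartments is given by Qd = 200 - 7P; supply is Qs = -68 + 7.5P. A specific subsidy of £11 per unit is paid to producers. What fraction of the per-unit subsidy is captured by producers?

Pre-subsidy: 200 - 7P = -68 + 7.5P gives P* = 536/29, Q* = 2048/29.
With the subsidy, sellers receive Ps = Pb + 11 for each unit, where Pb is the price buyers pay.
Supply in terms of Pb becomes Qs = -68 + 7.5(Pb + 11) = 14.5 + 7.5Pb. Setting this equal to demand: 200 - 7Pb = 14.5 + 7.5Pb, so Pb = 371/29.
Sellers receive Ps = 371/29 + 11 = 690/29; Q' = 200 − 7·(371/29) = 3203/29.
Buyers' price falls by P* − Pb = 536/29 − 371/29 = 165/29; sellers' price rises by Ps − P* = 690/29 − 536/29 = 154/29.
So producers capture (154/29)/11 = 14/29 of each unit of subsidy.

Producer share = 14/29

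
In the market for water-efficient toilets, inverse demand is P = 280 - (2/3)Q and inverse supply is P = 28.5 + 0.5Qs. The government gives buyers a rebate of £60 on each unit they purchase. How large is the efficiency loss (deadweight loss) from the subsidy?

Deadweight loss = 10800/7

Pre-subsidy: 280 - (2/3)Q = 28.5 + 0.5Q gives Q* = 1509/7 and P* = 954/7.
With the rebate, buyers effectively pay Pb = Ps − 60, where Ps is the price sellers receive.
On the curves, Pb = 280 - (2/3)Q and Ps = 28.5 + 0.5Q; the wedge Ps − Pb = 60 gives 28.5 + 0.5Q − (280 - (2/3)Q) = 60, so Q' = 267.
Then Pb = 280 − (2/3)·267 = 102 and Ps = 28.5 + 0.5·267 = 162.
The subsidy expands output by 267 − 1509/7 = 360/7 past the efficient level; on those units the gap between marginal cost and willingness to pay runs from 0 up to 60.
DWL = ½ × 60 × 360/7 = 10800/7.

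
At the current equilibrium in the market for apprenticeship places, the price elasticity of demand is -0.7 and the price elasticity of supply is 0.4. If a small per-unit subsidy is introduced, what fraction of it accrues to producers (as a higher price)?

Producer share = 7/11

For a small subsidy around the equilibrium, the benefit split depends on the relative slopes, which at a point are proportional to the elasticities.
Buyer share = εs/(εs + |εd|) = 0.4/(0.4 + 0.7) = 4/11; seller share = |εd|/(εs + |εd|) = 7/11.
So producers capture 7/11 of the subsidy.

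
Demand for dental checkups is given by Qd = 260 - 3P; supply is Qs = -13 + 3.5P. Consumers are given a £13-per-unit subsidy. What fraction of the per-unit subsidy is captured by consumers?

Pre-subsidy: 260 - 3P = -13 + 3.5P gives P* = 42, Q* = 134.
With the rebate, buyers effectively pay Pb = Ps − 13, where Ps is the price sellers receive.
Demand in terms of Ps becomes Qd = 260 − 3(Ps − 13) = 299 - 3Ps. Setting this equal to supply: 299 - 3Ps = -13 + 3.5Ps, so Ps = 48.
Buyers pay Pb = 48 − 13 = 35; Q' = -13 + 3.5·48 = 155.
Buyers' price falls by P* − Pb = 42 − 35 = 7; sellers' price rises by Ps − P* = 48 − 42 = 6.
So consumers capture 7/13 = 7/13 of each unit of subsidy.

Consumer share = 7/13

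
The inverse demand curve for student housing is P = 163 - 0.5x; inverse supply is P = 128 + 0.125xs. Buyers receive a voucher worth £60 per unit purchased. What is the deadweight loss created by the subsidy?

Pre-subsidy: 163 - 0.5x = 128 + 0.125x gives x* = 56 and P* = 135.
With the rebate, buyers effectively pay Pb = Ps − 60, where Ps is the price sellers receive.
On the curves, Pb = 163 - 0.5x and Ps = 128 + 0.125x; the wedge Ps − Pb = 60 gives 128 + 0.125x − (163 - 0.5x) = 60, so x' = 152.
Then Pb = 163 − 0.5·152 = 87 and Ps = 128 + 0.125·152 = 147.
The subsidy expands output by 152 − 56 = 96 past the efficient level; on those units the gap between marginal cost and willingness to pay runs from 0 up to 60.
DWL = ½ × 60 × 96 = 2880.

Deadweight loss = £2880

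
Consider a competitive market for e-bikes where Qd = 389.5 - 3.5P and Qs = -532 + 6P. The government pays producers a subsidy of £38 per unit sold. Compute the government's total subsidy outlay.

Government cost = £5092

Pre-subsidy: 389.5 - 3.5P = -532 + 6P gives P* = 97, Q* = 50.
With the subsidy, sellers receive Ps = Pb + 38 for each unit, where Pb is the price buyers pay.
Supply in terms of Pb becomes Qs = -532 + 6(Pb + 38) = -304 + 6Pb. Setting this equal to demand: 389.5 - 3.5Pb = -304 + 6Pb, so Pb = 73.
Sellers receive Ps = 73 + 38 = 111; Q' = 389.5 − 3.5·73 = 134.
Government outlay = subsidy × quantity = 38 × 134 = 5092.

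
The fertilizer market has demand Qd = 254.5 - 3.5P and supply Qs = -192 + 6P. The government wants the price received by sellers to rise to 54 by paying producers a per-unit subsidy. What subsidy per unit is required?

At a seller price of 54, quantity supplied is -192 + 6·54 = 132.
Buyers absorb 132 only when they pay Pb with 254.5 − 3.5·Pb = 132, i.e. Pb = 35.
s = Ps − Pb = 54 − 35 = 19.

Required subsidy s = 19 per unit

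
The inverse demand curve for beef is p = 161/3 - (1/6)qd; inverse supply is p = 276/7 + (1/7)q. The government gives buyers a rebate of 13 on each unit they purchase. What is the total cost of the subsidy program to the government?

Government cost = 1144

Pre-subsidy: 161/3 - (1/6)q = 276/7 + (1/7)q gives q* = 46 and p* = 46.
With the rebate, buyers effectively pay pb = ps − 13, where ps is the price sellers receive.
On the curves, pb = 161/3 - (1/6)q and ps = 276/7 + (1/7)q; the wedge ps − pb = 13 gives 276/7 + (1/7)q − (161/3 - (1/6)q) = 13, so q' = 88.
Then pb = 161/3 − (1/6)·88 = 39 and ps = 276/7 + (1/7)·88 = 52.
Government outlay = subsidy × quantity = 13 × 88 = 1144.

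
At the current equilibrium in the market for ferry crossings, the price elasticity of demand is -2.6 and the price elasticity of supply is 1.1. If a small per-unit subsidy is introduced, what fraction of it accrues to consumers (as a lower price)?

Consumer share = 11/37

For a small subsidy around the equilibrium, the benefit split depends on the relative slopes, which at a point are proportional to the elasticities.
Buyer share = εs/(εs + |εd|) = 1.1/(1.1 + 2.6) = 11/37; seller share = |εd|/(εs + |εd|) = 26/37.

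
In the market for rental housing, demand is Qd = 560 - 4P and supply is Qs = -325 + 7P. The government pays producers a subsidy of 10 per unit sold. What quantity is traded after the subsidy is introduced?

Q' = 2900/11

Pre-subsidy: 560 - 4P = -325 + 7P gives P* = 885/11, Q* = 2620/11.
With the subsidy, sellers receive Ps = Pb + 10 for each unit, where Pb is the price buyers pay.
Supply in terms of Pb becomes Qs = -325 + 7(Pb + 10) = -255 + 7Pb. Setting this equal to demand: 560 - 4Pb = -255 + 7Pb, so Pb = 815/11.
Sellers receive Ps = 815/11 + 10 = 925/11; Q' = 560 − 4·(815/11) = 2900/11.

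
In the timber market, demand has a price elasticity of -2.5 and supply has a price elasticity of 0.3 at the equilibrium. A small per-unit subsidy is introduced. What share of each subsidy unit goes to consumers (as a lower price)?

Consumer share = 3/28

For a small subsidy around the equilibrium, the benefit split depends on the relative slopes, which at a point are proportional to the elasticities.
Buyer share = εs/(εs + |εd|) = 0.3/(0.3 + 2.5) = 3/28; seller share = |εd|/(εs + |εd|) = 25/28.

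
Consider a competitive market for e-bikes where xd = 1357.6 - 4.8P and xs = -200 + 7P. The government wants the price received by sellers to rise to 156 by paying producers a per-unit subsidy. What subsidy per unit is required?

Required subsidy s = 59 per unit

At a seller price of 156, quantity supplied is -200 + 7·156 = 892.
Buyers absorb 892 only when they pay Pb with 1357.6 − 4.8·Pb = 892, i.e. Pb = 97.
s = Ps − Pb = 156 − 97 = 59.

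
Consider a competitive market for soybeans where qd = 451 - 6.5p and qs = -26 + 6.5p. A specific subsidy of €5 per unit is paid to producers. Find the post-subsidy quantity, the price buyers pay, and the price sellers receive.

Pre-subsidy: 451 - 6.5p = -26 + 6.5p gives p* = 477/13, q* = 212.5.
With the subsidy, sellers receive ps = pb + 5 for each unit, where pb is the price buyers pay.
Supply in terms of pb becomes qs = -26 + 6.5(pb + 5) = 6.5 + 6.5pb. Setting this equal to demand: 451 - 6.5pb = 6.5 + 6.5pb, so pb = 889/26.
Sellers receive ps = 889/26 + 5 = 1019/26; q' = 451 − 6.5·(889/26) = 228.75.

q' = 228.75; buyers pay 889/26; sellers receive 1019/26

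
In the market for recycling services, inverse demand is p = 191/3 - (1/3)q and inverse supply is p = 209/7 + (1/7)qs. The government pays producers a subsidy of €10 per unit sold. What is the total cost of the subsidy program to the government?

Pre-subsidy: 191/3 - (1/3)q = 209/7 + (1/7)q gives q* = 71 and p* = 40.
With the subsidy, sellers receive ps = pb + 10 for each unit, where pb is the price buyers pay.
On the curves, pb = 191/3 - (1/3)q and ps = 209/7 + (1/7)q; the wedge ps − pb = 10 gives 209/7 + (1/7)q − (191/3 - (1/3)q) = 10, so q' = 92.
Then pb = 191/3 − (1/3)·92 = 33 and ps = 209/7 + (1/7)·92 = 43.
Government outlay = subsidy × quantity = 10 × 92 = 920.

Government cost = €920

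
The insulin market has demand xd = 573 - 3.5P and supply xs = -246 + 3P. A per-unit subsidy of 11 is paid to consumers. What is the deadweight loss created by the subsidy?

Pre-subsidy: 573 - 3.5P = -246 + 3P gives P* = 126, x* = 132.
With the rebate, buyers effectively pay Pb = Ps − 11, where Ps is the price sellers receive.
Demand in terms of Ps becomes xd = 573 − 3.5(Ps − 11) = 611.5 - 3.5Ps. Setting this equal to supply: 611.5 - 3.5Ps = -246 + 3Ps, so Ps = 1715/13.
Buyers pay Pb = 1715/13 − 11 = 1572/13; x' = -246 + 3·(1715/13) = 1947/13.
The subsidy expands output by 1947/13 − 132 = 231/13 past the efficient level; on those units the gap between marginal cost and willingness to pay runs from 0 up to 11.
DWL = ½ × 11 × 231/13 = 2541/26.

Deadweight loss = 2541/26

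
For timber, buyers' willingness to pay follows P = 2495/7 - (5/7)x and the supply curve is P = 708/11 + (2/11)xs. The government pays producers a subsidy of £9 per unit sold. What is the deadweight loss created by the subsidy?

Deadweight loss = 2079/46

Pre-subsidy: 2495/7 - (5/7)x = 708/11 + (2/11)x gives x* = 22489/69 and P* = 8530/69.
With the subsidy, sellers receive Ps = Pb + 9 for each unit, where Pb is the price buyers pay.
On the curves, Pb = 2495/7 - (5/7)x and Ps = 708/11 + (2/11)x; the wedge Ps − Pb = 9 gives 708/11 + (2/11)x − (2495/7 - (5/7)x) = 9, so x' = 23182/69.
Then Pb = 2495/7 − (5/7)·(23182/69) = 8035/69 and Ps = 708/11 + (2/11)·(23182/69) = 8656/69.
The subsidy expands output by 23182/69 − 22489/69 = 231/23 past the efficient level; on those units the gap between marginal cost and willingness to pay runs from 0 up to 9.
DWL = ½ × 9 × 231/23 = 2079/46.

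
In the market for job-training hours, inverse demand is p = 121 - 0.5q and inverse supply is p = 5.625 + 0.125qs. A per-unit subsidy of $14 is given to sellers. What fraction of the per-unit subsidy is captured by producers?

Producer share = 0.2

Pre-subsidy: 121 - 0.5q = 5.625 + 0.125q gives q* = 184.6 and p* = 28.7.
With the subsidy, sellers receive ps = pb + 14 for each unit, where pb is the price buyers pay.
On the curves, pb = 121 - 0.5q and ps = 5.625 + 0.125q; the wedge ps − pb = 14 gives 5.625 + 0.125q − (121 - 0.5q) = 14, so q' = 207.
Then pb = 121 − 0.5·207 = 17.5 and ps = 5.625 + 0.125·207 = 31.5.
Buyers' price falls by p* − pb = 28.7 − 17.5 = 11.2; sellers' price rises by ps − p* = 31.5 − 28.7 = 2.8.
So producers capture 2.8/14 = 0.2 of each unit of subsidy.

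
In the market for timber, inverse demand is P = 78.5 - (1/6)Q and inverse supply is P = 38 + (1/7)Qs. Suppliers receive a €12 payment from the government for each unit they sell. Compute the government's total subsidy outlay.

Government cost = 26460/13

Pre-subsidy: 78.5 - (1/6)Q = 38 + (1/7)Q gives Q* = 1701/13 and P* = 737/13.
With the subsidy, sellers receive Ps = Pb + 12 for each unit, where Pb is the price buyers pay.
On the curves, Pb = 78.5 - (1/6)Q and Ps = 38 + (1/7)Q; the wedge Ps − Pb = 12 gives 38 + (1/7)Q − (78.5 - (1/6)Q) = 12, so Q' = 2205/13.
Then Pb = 78.5 − (1/6)·(2205/13) = 653/13 and Ps = 38 + (1/7)·(2205/13) = 809/13.
Government outlay = subsidy × quantity = 12 × 2205/13 = 26460/13.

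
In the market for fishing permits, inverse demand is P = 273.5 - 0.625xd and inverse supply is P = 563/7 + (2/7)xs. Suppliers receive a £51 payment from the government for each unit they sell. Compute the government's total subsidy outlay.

Government cost = £13668

Pre-subsidy: 273.5 - 0.625x = 563/7 + (2/7)x gives x* = 212 and P* = 141.
With the subsidy, sellers receive Ps = Pb + 51 for each unit, where Pb is the price buyers pay.
On the curves, Pb = 273.5 - 0.625x and Ps = 563/7 + (2/7)x; the wedge Ps − Pb = 51 gives 563/7 + (2/7)x − (273.5 - 0.625x) = 51, so x' = 268.
Then Pb = 273.5 − 0.625·268 = 106 and Ps = 563/7 + (2/7)·268 = 157.
Government outlay = subsidy × quantity = 51 × 268 = 13668.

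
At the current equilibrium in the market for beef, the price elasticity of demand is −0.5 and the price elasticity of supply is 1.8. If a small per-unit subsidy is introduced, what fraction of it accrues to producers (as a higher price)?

For a small subsidy around the equilibrium, the benefit split depends on the relative slopes, which at a point are proportional to the elasticities.
Buyer share = εs/(εs + |εd|) = 1.8/(1.8 + 0.5) = 18/23; seller share = |εd|/(εs + |εd|) = 5/23.
So producers capture 5/23 of the subsidy.

Producer share = 5/23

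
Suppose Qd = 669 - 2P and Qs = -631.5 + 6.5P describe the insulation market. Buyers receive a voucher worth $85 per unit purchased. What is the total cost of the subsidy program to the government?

Pre-subsidy: 669 - 2P = -631.5 + 6.5P gives P* = 153, Q* = 363.
With the rebate, buyers effectively pay Pb = Ps − 85, where Ps is the price sellers receive.
Demand in terms of Ps becomes Qd = 669 − 2(Ps − 85) = 839 - 2Ps. Setting this equal to supply: 839 - 2Ps = -631.5 + 6.5Ps, so Ps = 173.
Buyers pay Pb = 173 − 85 = 88; Q' = -631.5 + 6.5·173 = 493.
Government outlay = subsidy × quantity = 85 × 493 = 41905.

Government cost = $41905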